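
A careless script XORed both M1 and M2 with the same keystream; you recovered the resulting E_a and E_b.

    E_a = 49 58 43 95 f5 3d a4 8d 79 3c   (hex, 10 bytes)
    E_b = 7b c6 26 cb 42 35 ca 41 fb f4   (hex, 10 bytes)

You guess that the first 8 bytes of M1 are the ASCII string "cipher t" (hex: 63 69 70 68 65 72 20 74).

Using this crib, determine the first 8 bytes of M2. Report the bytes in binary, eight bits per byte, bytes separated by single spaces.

First, E_a ⊕ E_b = (M1 ⊕ K) ⊕ (M2 ⊕ K) = M1 ⊕ M2, so the key drops out. Then M2 = (M1 ⊕ M2) ⊕ M1 over the first 8 bytes.
byte 0: (49 XOR 7b) XOR 63 = 32 XOR 63 = 51
byte 1: (58 XOR c6) XOR 69 = 9e XOR 69 = f7
byte 2: (43 XOR 26) XOR 70 = 65 XOR 70 = 15
byte 3: (95 XOR cb) XOR 68 = 5e XOR 68 = 36
byte 4: (f5 XOR 42) XOR 65 = b7 XOR 65 = d2
byte 5: (3d XOR 35) XOR 72 = 08 XOR 72 = 7a
byte 6: (a4 XOR ca) XOR 20 = 6e XOR 20 = 4e
byte 7: (8d XOR 41) XOR 74 = cc XOR 74 = b8

01010001 11110111 00010101 00110110 11010010 01111010 01001110 10111000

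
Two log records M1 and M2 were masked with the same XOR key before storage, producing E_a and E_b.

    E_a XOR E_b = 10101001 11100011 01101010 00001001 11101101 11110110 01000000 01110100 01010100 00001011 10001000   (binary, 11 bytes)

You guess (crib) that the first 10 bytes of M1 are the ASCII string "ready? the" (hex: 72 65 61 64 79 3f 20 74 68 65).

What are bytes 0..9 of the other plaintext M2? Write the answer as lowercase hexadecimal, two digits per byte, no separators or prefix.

Since E_a ⊕ E_b = M1 ⊕ M2, XORing with the guessed M1 bytes yields the corresponding M2 bytes: M2 = (E_a ⊕ E_b) ⊕ M1.
a9 ⊕ 72 = db
e3 ⊕ 65 = 86
6a ⊕ 61 = 0b
09 ⊕ 64 = 6d
ed ⊕ 79 = 94
f6 ⊕ 3f = c9
40 ⊕ 20 = 60
74 ⊕ 74 = 00
54 ⊕ 68 = 3c
0b ⊕ 65 = 6e

db860b6d94c960003c6e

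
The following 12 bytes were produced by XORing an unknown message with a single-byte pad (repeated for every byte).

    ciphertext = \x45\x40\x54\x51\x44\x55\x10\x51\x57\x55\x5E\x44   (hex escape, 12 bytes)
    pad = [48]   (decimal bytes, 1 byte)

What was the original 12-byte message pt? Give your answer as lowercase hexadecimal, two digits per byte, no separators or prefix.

757064617465206167656e74

The 1-byte key repeats, so the effective keystream is 30 30 30 30 30 30 30 30 30 30 30 30.
byte 0: 45 xor 30 = 75
byte 1: 40 xor 30 = 70
byte 2: 54 xor 30 = 64
byte 3: 51 xor 30 = 61
byte 4: 44 xor 30 = 74
byte 5: 55 xor 30 = 65
byte 6: 10 xor 30 = 20
byte 7: 51 xor 30 = 61
byte 8: 57 xor 30 = 67
byte 9: 55 xor 30 = 65
byte 10: 5e xor 30 = 6e
byte 11: 44 xor 30 = 74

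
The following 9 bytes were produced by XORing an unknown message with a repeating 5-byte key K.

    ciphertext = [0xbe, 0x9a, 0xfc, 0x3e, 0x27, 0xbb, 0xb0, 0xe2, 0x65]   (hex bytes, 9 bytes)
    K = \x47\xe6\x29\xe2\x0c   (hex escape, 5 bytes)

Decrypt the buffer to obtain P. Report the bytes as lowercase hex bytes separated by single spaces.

f9 7c d5 dc 2b fc 56 cb 87

The 5-byte key repeats, so the effective keystream is 47 e6 29 e2 0c 47 e6 29 e2.
byte 0: 190 XOR  71 = 249
byte 1: 154 XOR 230 = 124
byte 2: 252 XOR  41 = 213
byte 3:  62 XOR 226 = 220
byte 4:  39 XOR  12 =  43
byte 5: 187 XOR  71 = 252
byte 6: 176 XOR 230 =  86
byte 7: 226 XOR  41 = 203
byte 8: 101 XOR 226 = 135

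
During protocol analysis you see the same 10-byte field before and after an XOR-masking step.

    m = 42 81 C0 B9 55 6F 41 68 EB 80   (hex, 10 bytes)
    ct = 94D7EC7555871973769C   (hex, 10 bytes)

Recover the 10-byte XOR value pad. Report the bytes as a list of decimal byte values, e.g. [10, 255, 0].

Since ct = m ⊕ pad, XORing both sides with m gives pad = m ⊕ ct.
01000010 ⊕ 10010100 = 11010110
10000001 ⊕ 11010111 = 01010110
11000000 ⊕ 11101100 = 00101100
10111001 ⊕ 01110101 = 11001100
01010101 ⊕ 01010101 = 00000000
01101111 ⊕ 10000111 = 11101000
01000001 ⊕ 00011001 = 01011000
01101000 ⊕ 01110011 = 00011011
11101011 ⊕ 01110110 = 10011101
10000000 ⊕ 10011100 = 00011100

[214, 86, 44, 204, 0, 232, 88, 27, 157, 28]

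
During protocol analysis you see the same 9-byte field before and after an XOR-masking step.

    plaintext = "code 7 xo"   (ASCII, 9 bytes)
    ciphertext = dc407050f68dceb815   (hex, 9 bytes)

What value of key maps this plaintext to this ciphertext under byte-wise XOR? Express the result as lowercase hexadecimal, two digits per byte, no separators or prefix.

Since ciphertext = plaintext ⊕ key, XORing both sides with plaintext gives key = plaintext ⊕ ciphertext.
 99 XOR 220 = 191
111 XOR  64 =  47
100 XOR 112 =  20
101 XOR  80 =  53
 32 XOR 246 = 214
 55 XOR 141 = 186
 32 XOR 206 = 238
120 XOR 184 = 192
111 XOR  21 = 122

bf2f1435d6baeec07a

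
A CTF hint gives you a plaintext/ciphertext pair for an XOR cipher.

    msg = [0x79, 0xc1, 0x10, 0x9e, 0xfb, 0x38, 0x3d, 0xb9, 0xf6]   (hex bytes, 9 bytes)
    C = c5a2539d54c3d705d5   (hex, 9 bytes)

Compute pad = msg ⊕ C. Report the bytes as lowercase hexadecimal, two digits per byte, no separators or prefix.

Since C = msg ⊕ pad, XORing both sides with msg gives pad = msg ⊕ C.
121 xor 197 = 188
193 xor 162 =  99
 16 xor  83 =  67
158 xor 157 =   3
251 xor  84 = 175
 56 xor 195 = 251
 61 xor 215 = 234
185 xor   5 = 188
246 xor 213 =  35

bc634303affbeabc23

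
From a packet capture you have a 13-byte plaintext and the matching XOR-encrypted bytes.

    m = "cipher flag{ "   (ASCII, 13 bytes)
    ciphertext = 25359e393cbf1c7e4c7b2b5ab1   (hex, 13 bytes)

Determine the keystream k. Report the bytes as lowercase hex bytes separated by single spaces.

Since ciphertext = m ⊕ k, XORing both sides with m gives k = m ⊕ ciphertext.
01100011 ^ 00100101 = 01000110
01101001 ^ 00110101 = 01011100
01110000 ^ 10011110 = 11101110
01101000 ^ 00111001 = 01010001
01100101 ^ 00111100 = 01011001
01110010 ^ 10111111 = 11001101
00100000 ^ 00011100 = 00111100
01100110 ^ 01111110 = 00011000
01101100 ^ 01001100 = 00100000
01100001 ^ 01111011 = 00011010
01100111 ^ 00101011 = 01001100
01111011 ^ 01011010 = 00100001
00100000 ^ 10110001 = 10010001

46 5c ee 51 59 cd 3c 18 20 1a 4c 21 91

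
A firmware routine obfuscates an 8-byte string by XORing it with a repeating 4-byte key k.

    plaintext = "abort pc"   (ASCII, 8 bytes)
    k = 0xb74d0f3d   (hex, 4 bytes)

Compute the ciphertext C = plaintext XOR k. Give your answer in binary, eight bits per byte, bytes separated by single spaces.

11010110 00101111 01100000 01001111 11000011 01101101 01111111 01011110

The 4-byte key repeats, so the effective keystream is b7 4d 0f 3d b7 4d 0f 3d.
byte 0: 61 XOR b7 = d6
byte 1: 62 XOR 4d = 2f
byte 2: 6f XOR 0f = 60
byte 3: 72 XOR 3d = 4f
byte 4: 74 XOR b7 = c3
byte 5: 20 XOR 4d = 6d
byte 6: 70 XOR 0f = 7f
byte 7: 63 XOR 3d = 5e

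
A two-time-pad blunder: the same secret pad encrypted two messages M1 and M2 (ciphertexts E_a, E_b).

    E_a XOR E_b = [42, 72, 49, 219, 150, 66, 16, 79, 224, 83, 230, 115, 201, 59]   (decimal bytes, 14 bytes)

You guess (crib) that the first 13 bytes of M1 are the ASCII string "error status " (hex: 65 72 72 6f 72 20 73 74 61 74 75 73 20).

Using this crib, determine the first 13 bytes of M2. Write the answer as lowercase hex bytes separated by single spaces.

Since E_a ⊕ E_b = M1 ⊕ M2, XORing with the guessed M1 bytes yields the corresponding M2 bytes: M2 = (E_a ⊕ E_b) ⊕ M1.
byte 0: 2a xor 65 = 4f
byte 1: 48 xor 72 = 3a
byte 2: 31 xor 72 = 43
byte 3: db xor 6f = b4
byte 4: 96 xor 72 = e4
byte 5: 42 xor 20 = 62
byte 6: 10 xor 73 = 63
byte 7: 4f xor 74 = 3b
byte 8: e0 xor 61 = 81
byte 9: 53 xor 74 = 27
byte 10: e6 xor 75 = 93
byte 11: 73 xor 73 = 00
byte 12: c9 xor 20 = e9

4f 3a 43 b4 e4 62 63 3b 81 27 93 00 e9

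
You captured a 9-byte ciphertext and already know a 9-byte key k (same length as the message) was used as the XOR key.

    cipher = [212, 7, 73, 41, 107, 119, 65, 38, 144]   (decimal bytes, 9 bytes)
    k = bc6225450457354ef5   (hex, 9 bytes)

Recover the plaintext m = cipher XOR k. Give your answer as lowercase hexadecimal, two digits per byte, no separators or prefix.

68656c6c6f20746865

XOR is its own inverse, so applying the key byte-wise gives the result directly.
d4 XOR bc = 68
07 XOR 62 = 65
49 XOR 25 = 6c
29 XOR 45 = 6c
6b XOR 04 = 6f
77 XOR 57 = 20
41 XOR 35 = 74
26 XOR 4e = 68
90 XOR f5 = 65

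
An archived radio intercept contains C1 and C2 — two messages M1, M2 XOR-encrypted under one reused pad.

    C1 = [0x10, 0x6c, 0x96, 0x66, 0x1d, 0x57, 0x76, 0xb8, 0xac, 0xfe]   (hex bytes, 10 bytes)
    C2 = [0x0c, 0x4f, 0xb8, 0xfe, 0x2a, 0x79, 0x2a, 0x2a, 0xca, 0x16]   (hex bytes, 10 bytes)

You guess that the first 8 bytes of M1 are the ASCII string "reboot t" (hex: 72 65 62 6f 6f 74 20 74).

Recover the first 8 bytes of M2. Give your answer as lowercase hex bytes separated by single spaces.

6e 46 4c f7 58 5a 7c e6

First, C1 ⊕ C2 = (M1 ⊕ K) ⊕ (M2 ⊕ K) = M1 ⊕ M2, so the key drops out. Then M2 = (M1 ⊕ M2) ⊕ M1 over the first 8 bytes.
byte 0: (10 ⊕ 0c) ⊕ 72 = 1c ⊕ 72 = 6e
byte 1: (6c ⊕ 4f) ⊕ 65 = 23 ⊕ 65 = 46
byte 2: (96 ⊕ b8) ⊕ 62 = 2e ⊕ 62 = 4c
byte 3: (66 ⊕ fe) ⊕ 6f = 98 ⊕ 6f = f7
byte 4: (1d ⊕ 2a) ⊕ 6f = 37 ⊕ 6f = 58
byte 5: (57 ⊕ 79) ⊕ 74 = 2e ⊕ 74 = 5a
byte 6: (76 ⊕ 2a) ⊕ 20 = 5c ⊕ 20 = 7c
byte 7: (b8 ⊕ 2a) ⊕ 74 = 92 ⊕ 74 = e6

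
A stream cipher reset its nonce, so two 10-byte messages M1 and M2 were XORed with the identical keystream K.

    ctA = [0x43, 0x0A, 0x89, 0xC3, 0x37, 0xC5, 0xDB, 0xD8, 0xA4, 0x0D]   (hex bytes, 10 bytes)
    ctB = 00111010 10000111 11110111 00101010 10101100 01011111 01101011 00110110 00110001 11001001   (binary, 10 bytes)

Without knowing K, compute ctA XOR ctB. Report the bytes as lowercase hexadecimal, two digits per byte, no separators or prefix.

ctA ⊕ ctB = (M1 ⊕ K) ⊕ (M2 ⊕ K) = M1 ⊕ M2 — the shared key cancels under XOR.
 67 xor  58 = 121
 10 xor 135 = 141
137 xor 247 = 126
195 xor  42 = 233
 55 xor 172 = 155
197 xor  95 = 154
219 xor 107 = 176
216 xor  54 = 238
164 xor  49 = 149
 13 xor 201 = 196

798d7ee99b9ab0ee95c4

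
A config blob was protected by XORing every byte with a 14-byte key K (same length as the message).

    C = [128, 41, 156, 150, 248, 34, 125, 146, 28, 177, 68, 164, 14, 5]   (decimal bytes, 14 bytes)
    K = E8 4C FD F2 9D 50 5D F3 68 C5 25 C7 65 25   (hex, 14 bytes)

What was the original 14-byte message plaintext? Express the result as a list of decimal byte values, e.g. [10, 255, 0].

byte 0: 128 XOR 232 = 104
byte 1:  41 XOR  76 = 101
byte 2: 156 XOR 253 =  97
byte 3: 150 XOR 242 = 100
byte 4: 248 XOR 157 = 101
byte 5:  34 XOR  80 = 114
byte 6: 125 XOR  93 =  32
byte 7: 146 XOR 243 =  97
byte 8:  28 XOR 104 = 116
byte 9: 177 XOR 197 = 116
byte 10:  68 XOR  37 =  97
byte 11: 164 XOR 199 =  99
byte 12:  14 XOR 101 = 107
byte 13:   5 XOR  37 =  32

[104, 101, 97, 100, 101, 114, 32, 97, 116, 116, 97, 99, 107, 32]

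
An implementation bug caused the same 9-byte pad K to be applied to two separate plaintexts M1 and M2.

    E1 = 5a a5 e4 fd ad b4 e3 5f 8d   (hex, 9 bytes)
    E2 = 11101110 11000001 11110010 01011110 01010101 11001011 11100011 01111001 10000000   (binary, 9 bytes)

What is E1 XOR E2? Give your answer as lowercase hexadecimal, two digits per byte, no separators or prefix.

b46416a3f87f00260d

E1 ⊕ E2 = (M1 ⊕ K) ⊕ (M2 ⊕ K) = M1 ⊕ M2 — the shared key cancels under XOR.
01011010 ⊕ 11101110 = 10110100
10100101 ⊕ 11000001 = 01100100
11100100 ⊕ 11110010 = 00010110
11111101 ⊕ 01011110 = 10100011
10101101 ⊕ 01010101 = 11111000
10110100 ⊕ 11001011 = 01111111
11100011 ⊕ 11100011 = 00000000
01011111 ⊕ 01111001 = 00100110
10001101 ⊕ 10000000 = 00001101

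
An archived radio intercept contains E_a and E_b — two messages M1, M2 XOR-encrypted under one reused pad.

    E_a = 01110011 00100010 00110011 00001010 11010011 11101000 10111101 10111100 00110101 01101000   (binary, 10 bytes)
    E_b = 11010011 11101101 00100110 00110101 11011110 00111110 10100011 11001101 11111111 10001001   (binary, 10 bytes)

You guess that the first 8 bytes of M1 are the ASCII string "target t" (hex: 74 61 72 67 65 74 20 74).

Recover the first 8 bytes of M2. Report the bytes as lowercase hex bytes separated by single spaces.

d4 ae 67 58 68 a2 3e 05

First, E_a ⊕ E_b = (M1 ⊕ K) ⊕ (M2 ⊕ K) = M1 ⊕ M2, so the key drops out. Then M2 = (M1 ⊕ M2) ⊕ M1 over the first 8 bytes.
byte 0: (73 ^ d3) ^ 74 = a0 ^ 74 = d4
byte 1: (22 ^ ed) ^ 61 = cf ^ 61 = ae
byte 2: (33 ^ 26) ^ 72 = 15 ^ 72 = 67
byte 3: (0a ^ 35) ^ 67 = 3f ^ 67 = 58
byte 4: (d3 ^ de) ^ 65 = 0d ^ 65 = 68
byte 5: (e8 ^ 3e) ^ 74 = d6 ^ 74 = a2
byte 6: (bd ^ a3) ^ 20 = 1e ^ 20 = 3e
byte 7: (bc ^ cd) ^ 74 = 71 ^ 74 = 05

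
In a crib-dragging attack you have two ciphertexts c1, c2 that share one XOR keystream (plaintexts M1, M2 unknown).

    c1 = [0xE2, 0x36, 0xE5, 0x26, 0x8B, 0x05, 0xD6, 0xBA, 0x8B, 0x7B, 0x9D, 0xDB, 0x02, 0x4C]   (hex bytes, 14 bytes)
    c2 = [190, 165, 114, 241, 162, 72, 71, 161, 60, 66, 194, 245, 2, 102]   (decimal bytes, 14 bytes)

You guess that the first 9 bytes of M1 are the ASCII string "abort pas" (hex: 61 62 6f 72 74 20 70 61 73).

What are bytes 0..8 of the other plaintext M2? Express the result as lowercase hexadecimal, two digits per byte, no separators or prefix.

First, c1 ⊕ c2 = (M1 ⊕ K) ⊕ (M2 ⊕ K) = M1 ⊕ M2, so the key drops out. Then M2 = (M1 ⊕ M2) ⊕ M1 over the first 9 bytes.
byte 0: (e2 XOR be) XOR 61 = 5c XOR 61 = 3d
byte 1: (36 XOR a5) XOR 62 = 93 XOR 62 = f1
byte 2: (e5 XOR 72) XOR 6f = 97 XOR 6f = f8
byte 3: (26 XOR f1) XOR 72 = d7 XOR 72 = a5
byte 4: (8b XOR a2) XOR 74 = 29 XOR 74 = 5d
byte 5: (05 XOR 48) XOR 20 = 4d XOR 20 = 6d
byte 6: (d6 XOR 47) XOR 70 = 91 XOR 70 = e1
byte 7: (ba XOR a1) XOR 61 = 1b XOR 61 = 7a
byte 8: (8b XOR 3c) XOR 73 = b7 XOR 73 = c4

3df1f8a55d6de17ac4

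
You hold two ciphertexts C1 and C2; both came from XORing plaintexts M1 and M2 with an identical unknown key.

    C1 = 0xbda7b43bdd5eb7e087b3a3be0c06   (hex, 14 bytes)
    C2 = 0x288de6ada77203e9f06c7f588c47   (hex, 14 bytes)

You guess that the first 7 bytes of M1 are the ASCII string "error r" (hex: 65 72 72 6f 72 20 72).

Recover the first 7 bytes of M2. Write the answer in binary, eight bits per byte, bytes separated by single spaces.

First, C1 ⊕ C2 = (M1 ⊕ K) ⊕ (M2 ⊕ K) = M1 ⊕ M2, so the key drops out. Then M2 = (M1 ⊕ M2) ⊕ M1 over the first 7 bytes.
byte 0: (bd xor 28) xor 65 = 95 xor 65 = f0
byte 1: (a7 xor 8d) xor 72 = 2a xor 72 = 58
byte 2: (b4 xor e6) xor 72 = 52 xor 72 = 20
byte 3: (3b xor ad) xor 6f = 96 xor 6f = f9
byte 4: (dd xor a7) xor 72 = 7a xor 72 = 08
byte 5: (5e xor 72) xor 20 = 2c xor 20 = 0c
byte 6: (b7 xor 03) xor 72 = b4 xor 72 = c6

11110000 01011000 00100000 11111001 00001000 00001100 11000110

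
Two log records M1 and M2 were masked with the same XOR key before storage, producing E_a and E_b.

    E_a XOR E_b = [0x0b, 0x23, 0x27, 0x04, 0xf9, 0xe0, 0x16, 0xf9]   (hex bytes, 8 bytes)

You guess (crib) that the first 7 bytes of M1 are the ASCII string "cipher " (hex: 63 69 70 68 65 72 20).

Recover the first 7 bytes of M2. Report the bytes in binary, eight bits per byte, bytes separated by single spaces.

Since E_a ⊕ E_b = M1 ⊕ M2, XORing with the guessed M1 bytes yields the corresponding M2 bytes: M2 = (E_a ⊕ E_b) ⊕ M1.
0b ^ 63 = 68
23 ^ 69 = 4a
27 ^ 70 = 57
04 ^ 68 = 6c
f9 ^ 65 = 9c
e0 ^ 72 = 92
16 ^ 20 = 36

01101000 01001010 01010111 01101100 10011100 10010010 00110110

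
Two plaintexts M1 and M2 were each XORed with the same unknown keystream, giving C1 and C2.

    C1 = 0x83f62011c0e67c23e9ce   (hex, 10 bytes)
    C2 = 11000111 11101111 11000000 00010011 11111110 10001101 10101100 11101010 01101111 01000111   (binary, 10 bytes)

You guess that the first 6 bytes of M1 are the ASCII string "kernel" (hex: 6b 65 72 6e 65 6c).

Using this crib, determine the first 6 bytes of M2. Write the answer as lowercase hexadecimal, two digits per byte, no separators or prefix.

2f7c926c5b07

First, C1 ⊕ C2 = (M1 ⊕ K) ⊕ (M2 ⊕ K) = M1 ⊕ M2, so the key drops out. Then M2 = (M1 ⊕ M2) ⊕ M1 over the first 6 bytes.
byte 0: (83 XOR c7) XOR 6b = 44 XOR 6b = 2f
byte 1: (f6 XOR ef) XOR 65 = 19 XOR 65 = 7c
byte 2: (20 XOR c0) XOR 72 = e0 XOR 72 = 92
byte 3: (11 XOR 13) XOR 6e = 02 XOR 6e = 6c
byte 4: (c0 XOR fe) XOR 65 = 3e XOR 65 = 5b
byte 5: (e6 XOR 8d) XOR 6c = 6b XOR 6c = 07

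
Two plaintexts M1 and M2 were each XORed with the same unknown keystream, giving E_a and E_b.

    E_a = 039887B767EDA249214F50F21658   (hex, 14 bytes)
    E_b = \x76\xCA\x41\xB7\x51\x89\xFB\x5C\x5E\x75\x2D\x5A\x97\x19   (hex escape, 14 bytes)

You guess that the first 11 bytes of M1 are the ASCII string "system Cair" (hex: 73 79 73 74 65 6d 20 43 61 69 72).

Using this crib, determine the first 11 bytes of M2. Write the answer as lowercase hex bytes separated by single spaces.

First, E_a ⊕ E_b = (M1 ⊕ K) ⊕ (M2 ⊕ K) = M1 ⊕ M2, so the key drops out. Then M2 = (M1 ⊕ M2) ⊕ M1 over the first 11 bytes.
byte 0: (03 ^ 76) ^ 73 = 75 ^ 73 = 06
byte 1: (98 ^ ca) ^ 79 = 52 ^ 79 = 2b
byte 2: (87 ^ 41) ^ 73 = c6 ^ 73 = b5
byte 3: (b7 ^ b7) ^ 74 = 00 ^ 74 = 74
byte 4: (67 ^ 51) ^ 65 = 36 ^ 65 = 53
byte 5: (ed ^ 89) ^ 6d = 64 ^ 6d = 09
byte 6: (a2 ^ fb) ^ 20 = 59 ^ 20 = 79
byte 7: (49 ^ 5c) ^ 43 = 15 ^ 43 = 56
byte 8: (21 ^ 5e) ^ 61 = 7f ^ 61 = 1e
byte 9: (4f ^ 75) ^ 69 = 3a ^ 69 = 53
byte 10: (50 ^ 2d) ^ 72 = 7d ^ 72 = 0f

06 2b b5 74 53 09 79 56 1e 53 0f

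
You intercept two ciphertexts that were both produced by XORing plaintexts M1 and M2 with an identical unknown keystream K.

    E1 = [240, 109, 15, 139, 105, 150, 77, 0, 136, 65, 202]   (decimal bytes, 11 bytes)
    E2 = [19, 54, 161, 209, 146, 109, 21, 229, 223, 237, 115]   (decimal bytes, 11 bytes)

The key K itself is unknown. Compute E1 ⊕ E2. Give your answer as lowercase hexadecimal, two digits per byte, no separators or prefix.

E1 ⊕ E2 = (M1 ⊕ K) ⊕ (M2 ⊕ K) = M1 ⊕ M2 — the shared key cancels under XOR.
byte 0: f0 ⊕ 13 = e3
byte 1: 6d ⊕ 36 = 5b
byte 2: 0f ⊕ a1 = ae
byte 3: 8b ⊕ d1 = 5a
byte 4: 69 ⊕ 92 = fb
byte 5: 96 ⊕ 6d = fb
byte 6: 4d ⊕ 15 = 58
byte 7: 00 ⊕ e5 = e5
byte 8: 88 ⊕ df = 57
byte 9: 41 ⊕ ed = ac
byte 10: ca ⊕ 73 = b9

e35bae5afbfb58e557acb9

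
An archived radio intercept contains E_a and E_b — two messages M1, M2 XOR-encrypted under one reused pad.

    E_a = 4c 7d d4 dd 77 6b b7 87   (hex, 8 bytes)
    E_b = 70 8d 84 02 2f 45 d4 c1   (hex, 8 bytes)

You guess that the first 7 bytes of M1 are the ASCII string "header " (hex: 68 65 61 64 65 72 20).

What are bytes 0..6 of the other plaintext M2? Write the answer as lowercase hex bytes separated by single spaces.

First, E_a ⊕ E_b = (M1 ⊕ K) ⊕ (M2 ⊕ K) = M1 ⊕ M2, so the key drops out. Then M2 = (M1 ⊕ M2) ⊕ M1 over the first 7 bytes.
byte 0: (4c ⊕ 70) ⊕ 68 = 3c ⊕ 68 = 54
byte 1: (7d ⊕ 8d) ⊕ 65 = f0 ⊕ 65 = 95
byte 2: (d4 ⊕ 84) ⊕ 61 = 50 ⊕ 61 = 31
byte 3: (dd ⊕ 02) ⊕ 64 = df ⊕ 64 = bb
byte 4: (77 ⊕ 2f) ⊕ 65 = 58 ⊕ 65 = 3d
byte 5: (6b ⊕ 45) ⊕ 72 = 2e ⊕ 72 = 5c
byte 6: (b7 ⊕ d4) ⊕ 20 = 63 ⊕ 20 = 43

54 95 31 bb 3d 5c 43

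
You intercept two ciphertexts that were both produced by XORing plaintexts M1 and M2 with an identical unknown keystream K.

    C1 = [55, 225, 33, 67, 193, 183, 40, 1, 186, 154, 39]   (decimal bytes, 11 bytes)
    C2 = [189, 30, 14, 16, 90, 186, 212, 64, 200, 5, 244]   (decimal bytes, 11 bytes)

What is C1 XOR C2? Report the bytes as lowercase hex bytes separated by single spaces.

C1 ⊕ C2 = (M1 ⊕ K) ⊕ (M2 ⊕ K) = M1 ⊕ M2 — the shared key cancels under XOR.
byte 0: 00110111 xor 10111101 = 10001010
byte 1: 11100001 xor 00011110 = 11111111
byte 2: 00100001 xor 00001110 = 00101111
byte 3: 01000011 xor 00010000 = 01010011
byte 4: 11000001 xor 01011010 = 10011011
byte 5: 10110111 xor 10111010 = 00001101
byte 6: 00101000 xor 11010100 = 11111100
byte 7: 00000001 xor 01000000 = 01000001
byte 8: 10111010 xor 11001000 = 01110010
byte 9: 10011010 xor 00000101 = 10011111
byte 10: 00100111 xor 11110100 = 11010011

8a ff 2f 53 9b 0d fc 41 72 9f d3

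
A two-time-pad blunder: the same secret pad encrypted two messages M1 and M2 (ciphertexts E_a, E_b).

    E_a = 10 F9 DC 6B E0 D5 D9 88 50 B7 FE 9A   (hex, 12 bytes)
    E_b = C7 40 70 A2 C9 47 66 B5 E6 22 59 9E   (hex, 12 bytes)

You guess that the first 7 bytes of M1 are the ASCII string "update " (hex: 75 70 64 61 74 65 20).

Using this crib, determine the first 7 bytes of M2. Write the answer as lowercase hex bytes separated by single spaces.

a2 c9 c8 a8 5d f7 9f

First, E_a ⊕ E_b = (M1 ⊕ K) ⊕ (M2 ⊕ K) = M1 ⊕ M2, so the key drops out. Then M2 = (M1 ⊕ M2) ⊕ M1 over the first 7 bytes.
byte 0: (10 ^ c7) ^ 75 = d7 ^ 75 = a2
byte 1: (f9 ^ 40) ^ 70 = b9 ^ 70 = c9
byte 2: (dc ^ 70) ^ 64 = ac ^ 64 = c8
byte 3: (6b ^ a2) ^ 61 = c9 ^ 61 = a8
byte 4: (e0 ^ c9) ^ 74 = 29 ^ 74 = 5d
byte 5: (d5 ^ 47) ^ 65 = 92 ^ 65 = f7
byte 6: (d9 ^ 66) ^ 20 = bf ^ 20 = 9f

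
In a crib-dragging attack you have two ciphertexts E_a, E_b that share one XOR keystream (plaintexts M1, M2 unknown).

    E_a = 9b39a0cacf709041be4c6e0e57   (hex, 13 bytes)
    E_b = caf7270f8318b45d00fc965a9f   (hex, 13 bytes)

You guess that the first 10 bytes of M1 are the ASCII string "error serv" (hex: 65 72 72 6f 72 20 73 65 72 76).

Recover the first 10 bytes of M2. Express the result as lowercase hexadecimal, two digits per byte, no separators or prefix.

First, E_a ⊕ E_b = (M1 ⊕ K) ⊕ (M2 ⊕ K) = M1 ⊕ M2, so the key drops out. Then M2 = (M1 ⊕ M2) ⊕ M1 over the first 10 bytes.
byte 0: (9b xor ca) xor 65 = 51 xor 65 = 34
byte 1: (39 xor f7) xor 72 = ce xor 72 = bc
byte 2: (a0 xor 27) xor 72 = 87 xor 72 = f5
byte 3: (ca xor 0f) xor 6f = c5 xor 6f = aa
byte 4: (cf xor 83) xor 72 = 4c xor 72 = 3e
byte 5: (70 xor 18) xor 20 = 68 xor 20 = 48
byte 6: (90 xor b4) xor 73 = 24 xor 73 = 57
byte 7: (41 xor 5d) xor 65 = 1c xor 65 = 79
byte 8: (be xor 00) xor 72 = be xor 72 = cc
byte 9: (4c xor fc) xor 76 = b0 xor 76 = c6

34bcf5aa3e485779ccc6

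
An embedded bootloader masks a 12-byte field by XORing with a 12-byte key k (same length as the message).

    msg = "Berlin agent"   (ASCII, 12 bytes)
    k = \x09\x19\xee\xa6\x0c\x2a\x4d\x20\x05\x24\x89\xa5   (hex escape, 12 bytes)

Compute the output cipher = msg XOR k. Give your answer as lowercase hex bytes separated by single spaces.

4b 7c 9c ca 65 44 6d 41 62 41 e7 d1

42 ^ 09 = 4b
65 ^ 19 = 7c
72 ^ ee = 9c
6c ^ a6 = ca
69 ^ 0c = 65
6e ^ 2a = 44
20 ^ 4d = 6d
61 ^ 20 = 41
67 ^ 05 = 62
65 ^ 24 = 41
6e ^ 89 = e7
74 ^ a5 = d1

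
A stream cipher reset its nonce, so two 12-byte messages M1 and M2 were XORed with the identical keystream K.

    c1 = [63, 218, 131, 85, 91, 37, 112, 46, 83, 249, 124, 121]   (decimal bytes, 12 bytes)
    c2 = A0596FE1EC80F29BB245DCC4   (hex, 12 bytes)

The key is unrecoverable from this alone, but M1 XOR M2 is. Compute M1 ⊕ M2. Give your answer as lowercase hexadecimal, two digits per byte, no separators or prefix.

c1 ⊕ c2 = (M1 ⊕ K) ⊕ (M2 ⊕ K) = M1 ⊕ M2 — the shared key cancels under XOR.
3f ⊕ a0 = 9f
da ⊕ 59 = 83
83 ⊕ 6f = ec
55 ⊕ e1 = b4
5b ⊕ ec = b7
25 ⊕ 80 = a5
70 ⊕ f2 = 82
2e ⊕ 9b = b5
53 ⊕ b2 = e1
f9 ⊕ 45 = bc
7c ⊕ dc = a0
79 ⊕ c4 = bd

9f83ecb4b7a582b5e1bca0bd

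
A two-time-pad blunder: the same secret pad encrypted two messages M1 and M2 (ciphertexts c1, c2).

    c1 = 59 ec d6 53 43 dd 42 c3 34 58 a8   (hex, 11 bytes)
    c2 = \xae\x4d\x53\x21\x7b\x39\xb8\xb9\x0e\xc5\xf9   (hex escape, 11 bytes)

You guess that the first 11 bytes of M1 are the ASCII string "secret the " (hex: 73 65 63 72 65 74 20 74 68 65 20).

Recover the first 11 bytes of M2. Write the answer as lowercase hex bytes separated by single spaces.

First, c1 ⊕ c2 = (M1 ⊕ K) ⊕ (M2 ⊕ K) = M1 ⊕ M2, so the key drops out. Then M2 = (M1 ⊕ M2) ⊕ M1 over the first 11 bytes.
byte 0: (59 ⊕ ae) ⊕ 73 = f7 ⊕ 73 = 84
byte 1: (ec ⊕ 4d) ⊕ 65 = a1 ⊕ 65 = c4
byte 2: (d6 ⊕ 53) ⊕ 63 = 85 ⊕ 63 = e6
byte 3: (53 ⊕ 21) ⊕ 72 = 72 ⊕ 72 = 00
byte 4: (43 ⊕ 7b) ⊕ 65 = 38 ⊕ 65 = 5d
byte 5: (dd ⊕ 39) ⊕ 74 = e4 ⊕ 74 = 90
byte 6: (42 ⊕ b8) ⊕ 20 = fa ⊕ 20 = da
byte 7: (c3 ⊕ b9) ⊕ 74 = 7a ⊕ 74 = 0e
byte 8: (34 ⊕ 0e) ⊕ 68 = 3a ⊕ 68 = 52
byte 9: (58 ⊕ c5) ⊕ 65 = 9d ⊕ 65 = f8
byte 10: (a8 ⊕ f9) ⊕ 20 = 51 ⊕ 20 = 71

84 c4 e6 00 5d 90 da 0e 52 f8 71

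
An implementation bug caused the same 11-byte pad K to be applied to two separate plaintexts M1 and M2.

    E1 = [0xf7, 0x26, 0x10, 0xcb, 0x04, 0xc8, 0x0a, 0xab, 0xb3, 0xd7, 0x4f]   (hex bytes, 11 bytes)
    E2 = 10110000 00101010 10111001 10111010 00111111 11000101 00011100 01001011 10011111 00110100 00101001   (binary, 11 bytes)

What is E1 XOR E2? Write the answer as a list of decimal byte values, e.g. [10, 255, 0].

E1 ⊕ E2 = (M1 ⊕ K) ⊕ (M2 ⊕ K) = M1 ⊕ M2 — the shared key cancels under XOR.
byte 0: 11110111 ^ 10110000 = 01000111
byte 1: 00100110 ^ 00101010 = 00001100
byte 2: 00010000 ^ 10111001 = 10101001
byte 3: 11001011 ^ 10111010 = 01110001
byte 4: 00000100 ^ 00111111 = 00111011
byte 5: 11001000 ^ 11000101 = 00001101
byte 6: 00001010 ^ 00011100 = 00010110
byte 7: 10101011 ^ 01001011 = 11100000
byte 8: 10110011 ^ 10011111 = 00101100
byte 9: 11010111 ^ 00110100 = 11100011
byte 10: 01001111 ^ 00101001 = 01100110

[71, 12, 169, 113, 59, 13, 22, 224, 44, 227, 102]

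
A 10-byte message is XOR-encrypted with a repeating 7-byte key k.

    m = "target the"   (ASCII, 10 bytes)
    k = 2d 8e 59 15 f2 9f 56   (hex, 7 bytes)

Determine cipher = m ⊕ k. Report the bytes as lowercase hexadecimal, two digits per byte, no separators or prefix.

The 7-byte key repeats, so the effective keystream is 2d 8e 59 15 f2 9f 56 2d 8e 59.
byte 0: 74 ^ 2d = 59
byte 1: 61 ^ 8e = ef
byte 2: 72 ^ 59 = 2b
byte 3: 67 ^ 15 = 72
byte 4: 65 ^ f2 = 97
byte 5: 74 ^ 9f = eb
byte 6: 20 ^ 56 = 76
byte 7: 74 ^ 2d = 59
byte 8: 68 ^ 8e = e6
byte 9: 65 ^ 59 = 3c

59ef2b7297eb7659e63c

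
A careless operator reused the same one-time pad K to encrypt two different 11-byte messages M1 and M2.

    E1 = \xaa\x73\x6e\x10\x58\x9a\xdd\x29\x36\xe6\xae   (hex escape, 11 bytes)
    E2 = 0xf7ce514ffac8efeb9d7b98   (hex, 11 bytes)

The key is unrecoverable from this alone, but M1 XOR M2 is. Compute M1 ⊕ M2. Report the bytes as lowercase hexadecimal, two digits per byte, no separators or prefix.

E1 ⊕ E2 = (M1 ⊕ K) ⊕ (M2 ⊕ K) = M1 ⊕ M2 — the shared key cancels under XOR.
aa ^ f7 = 5d
73 ^ ce = bd
6e ^ 51 = 3f
10 ^ 4f = 5f
58 ^ fa = a2
9a ^ c8 = 52
dd ^ ef = 32
29 ^ eb = c2
36 ^ 9d = ab
e6 ^ 7b = 9d
ae ^ 98 = 36

5dbd3f5fa25232c2ab9d36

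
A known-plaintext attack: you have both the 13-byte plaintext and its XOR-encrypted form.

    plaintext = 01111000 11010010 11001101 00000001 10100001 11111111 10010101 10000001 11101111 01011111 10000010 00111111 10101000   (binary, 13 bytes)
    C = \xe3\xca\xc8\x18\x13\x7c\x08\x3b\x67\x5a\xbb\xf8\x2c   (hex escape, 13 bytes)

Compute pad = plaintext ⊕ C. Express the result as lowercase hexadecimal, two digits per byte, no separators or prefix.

Since C = plaintext ⊕ pad, XORing both sides with plaintext gives pad = plaintext ⊕ C.
01111000 ^ 11100011 = 10011011
11010010 ^ 11001010 = 00011000
11001101 ^ 11001000 = 00000101
00000001 ^ 00011000 = 00011001
10100001 ^ 00010011 = 10110010
11111111 ^ 01111100 = 10000011
10010101 ^ 00001000 = 10011101
10000001 ^ 00111011 = 10111010
11101111 ^ 01100111 = 10001000
01011111 ^ 01011010 = 00000101
10000010 ^ 10111011 = 00111001
00111111 ^ 11111000 = 11000111
10101000 ^ 00101100 = 10000100

9b180519b2839dba880539c784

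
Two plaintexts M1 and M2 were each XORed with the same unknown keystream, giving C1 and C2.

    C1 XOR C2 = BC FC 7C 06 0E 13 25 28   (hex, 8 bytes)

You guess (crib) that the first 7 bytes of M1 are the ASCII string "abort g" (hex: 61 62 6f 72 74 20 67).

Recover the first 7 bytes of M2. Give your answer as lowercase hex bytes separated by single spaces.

dd 9e 13 74 7a 33 42

Since C1 ⊕ C2 = M1 ⊕ M2, XORing with the guessed M1 bytes yields the corresponding M2 bytes: M2 = (C1 ⊕ C2) ⊕ M1.
10111100 ⊕ 01100001 = 11011101
11111100 ⊕ 01100010 = 10011110
01111100 ⊕ 01101111 = 00010011
00000110 ⊕ 01110010 = 01110100
00001110 ⊕ 01110100 = 01111010
00010011 ⊕ 00100000 = 00110011
00100101 ⊕ 01100111 = 01000010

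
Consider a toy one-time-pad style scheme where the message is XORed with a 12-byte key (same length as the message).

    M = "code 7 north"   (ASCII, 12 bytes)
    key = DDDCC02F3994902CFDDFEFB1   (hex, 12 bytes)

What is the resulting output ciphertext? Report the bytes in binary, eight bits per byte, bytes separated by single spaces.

XOR is its own inverse, so applying the key byte-wise gives the result directly.
63 xor dd = be
6f xor dc = b3
64 xor c0 = a4
65 xor 2f = 4a
20 xor 39 = 19
37 xor 94 = a3
20 xor 90 = b0
6e xor 2c = 42
6f xor fd = 92
72 xor df = ad
74 xor ef = 9b
68 xor b1 = d9

10111110 10110011 10100100 01001010 00011001 10100011 10110000 01000010 10010010 10101101 10011011 11011001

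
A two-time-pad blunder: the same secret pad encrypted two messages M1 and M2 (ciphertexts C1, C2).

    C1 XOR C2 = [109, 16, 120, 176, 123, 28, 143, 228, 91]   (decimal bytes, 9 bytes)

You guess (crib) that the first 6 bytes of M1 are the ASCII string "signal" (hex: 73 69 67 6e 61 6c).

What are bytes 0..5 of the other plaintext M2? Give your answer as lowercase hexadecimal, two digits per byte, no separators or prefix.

1e791fde1a70

Since C1 ⊕ C2 = M1 ⊕ M2, XORing with the guessed M1 bytes yields the corresponding M2 bytes: M2 = (C1 ⊕ C2) ⊕ M1.
byte 0: 6d XOR 73 = 1e
byte 1: 10 XOR 69 = 79
byte 2: 78 XOR 67 = 1f
byte 3: b0 XOR 6e = de
byte 4: 7b XOR 61 = 1a
byte 5: 1c XOR 6c = 70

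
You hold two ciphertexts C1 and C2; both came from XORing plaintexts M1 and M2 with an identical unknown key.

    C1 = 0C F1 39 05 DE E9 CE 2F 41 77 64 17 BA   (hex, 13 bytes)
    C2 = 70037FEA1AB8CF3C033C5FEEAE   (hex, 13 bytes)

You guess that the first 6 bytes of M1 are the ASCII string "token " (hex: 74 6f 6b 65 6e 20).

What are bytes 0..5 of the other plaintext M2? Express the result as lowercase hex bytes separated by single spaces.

08 9d 2d 8a aa 71

First, C1 ⊕ C2 = (M1 ⊕ K) ⊕ (M2 ⊕ K) = M1 ⊕ M2, so the key drops out. Then M2 = (M1 ⊕ M2) ⊕ M1 over the first 6 bytes.
byte 0: (0c ^ 70) ^ 74 = 7c ^ 74 = 08
byte 1: (f1 ^ 03) ^ 6f = f2 ^ 6f = 9d
byte 2: (39 ^ 7f) ^ 6b = 46 ^ 6b = 2d
byte 3: (05 ^ ea) ^ 65 = ef ^ 65 = 8a
byte 4: (de ^ 1a) ^ 6e = c4 ^ 6e = aa
byte 5: (e9 ^ b8) ^ 20 = 51 ^ 20 = 71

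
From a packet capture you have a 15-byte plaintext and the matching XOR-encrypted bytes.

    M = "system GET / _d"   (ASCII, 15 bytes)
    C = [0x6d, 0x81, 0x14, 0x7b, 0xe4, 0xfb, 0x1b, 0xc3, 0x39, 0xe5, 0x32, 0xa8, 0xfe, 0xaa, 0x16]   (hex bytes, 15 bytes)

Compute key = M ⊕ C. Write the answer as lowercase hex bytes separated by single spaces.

1e f8 67 0f 81 96 3b 84 7c b1 12 87 de f5 72

Since C = M ⊕ key, XORing both sides with M gives key = M ⊕ C.
73 xor 6d = 1e
79 xor 81 = f8
73 xor 14 = 67
74 xor 7b = 0f
65 xor e4 = 81
6d xor fb = 96
20 xor 1b = 3b
47 xor c3 = 84
45 xor 39 = 7c
54 xor e5 = b1
20 xor 32 = 12
2f xor a8 = 87
20 xor fe = de
5f xor aa = f5
64 xor 16 = 72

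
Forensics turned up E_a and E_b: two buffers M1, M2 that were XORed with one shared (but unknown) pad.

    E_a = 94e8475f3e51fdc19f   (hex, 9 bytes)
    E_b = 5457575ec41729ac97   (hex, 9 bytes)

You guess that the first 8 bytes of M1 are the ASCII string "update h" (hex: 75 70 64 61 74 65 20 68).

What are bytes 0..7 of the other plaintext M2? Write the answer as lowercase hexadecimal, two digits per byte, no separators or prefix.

First, E_a ⊕ E_b = (M1 ⊕ K) ⊕ (M2 ⊕ K) = M1 ⊕ M2, so the key drops out. Then M2 = (M1 ⊕ M2) ⊕ M1 over the first 8 bytes.
byte 0: (94 xor 54) xor 75 = c0 xor 75 = b5
byte 1: (e8 xor 57) xor 70 = bf xor 70 = cf
byte 2: (47 xor 57) xor 64 = 10 xor 64 = 74
byte 3: (5f xor 5e) xor 61 = 01 xor 61 = 60
byte 4: (3e xor c4) xor 74 = fa xor 74 = 8e
byte 5: (51 xor 17) xor 65 = 46 xor 65 = 23
byte 6: (fd xor 29) xor 20 = d4 xor 20 = f4
byte 7: (c1 xor ac) xor 68 = 6d xor 68 = 05

b5cf74608e23f405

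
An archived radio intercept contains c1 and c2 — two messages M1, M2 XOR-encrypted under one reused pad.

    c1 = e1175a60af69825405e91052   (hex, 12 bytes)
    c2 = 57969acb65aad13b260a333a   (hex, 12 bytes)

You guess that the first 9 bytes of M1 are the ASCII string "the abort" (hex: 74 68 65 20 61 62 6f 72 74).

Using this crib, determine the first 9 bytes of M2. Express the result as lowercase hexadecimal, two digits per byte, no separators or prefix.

First, c1 ⊕ c2 = (M1 ⊕ K) ⊕ (M2 ⊕ K) = M1 ⊕ M2, so the key drops out. Then M2 = (M1 ⊕ M2) ⊕ M1 over the first 9 bytes.
byte 0: (e1 ⊕ 57) ⊕ 74 = b6 ⊕ 74 = c2
byte 1: (17 ⊕ 96) ⊕ 68 = 81 ⊕ 68 = e9
byte 2: (5a ⊕ 9a) ⊕ 65 = c0 ⊕ 65 = a5
byte 3: (60 ⊕ cb) ⊕ 20 = ab ⊕ 20 = 8b
byte 4: (af ⊕ 65) ⊕ 61 = ca ⊕ 61 = ab
byte 5: (69 ⊕ aa) ⊕ 62 = c3 ⊕ 62 = a1
byte 6: (82 ⊕ d1) ⊕ 6f = 53 ⊕ 6f = 3c
byte 7: (54 ⊕ 3b) ⊕ 72 = 6f ⊕ 72 = 1d
byte 8: (05 ⊕ 26) ⊕ 74 = 23 ⊕ 74 = 57

c2e9a58baba13c1d57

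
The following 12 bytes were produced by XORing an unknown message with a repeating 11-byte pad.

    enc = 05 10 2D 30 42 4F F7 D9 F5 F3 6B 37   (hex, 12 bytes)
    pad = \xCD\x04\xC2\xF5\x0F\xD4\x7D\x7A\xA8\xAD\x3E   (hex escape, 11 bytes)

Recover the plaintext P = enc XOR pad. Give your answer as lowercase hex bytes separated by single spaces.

c8 14 ef c5 4d 9b 8a a3 5d 5e 55 fa

The 11-byte key repeats, so the effective keystream is cd 04 c2 f5 0f d4 7d 7a a8 ad 3e cd.
byte 0: 05 XOR cd = c8
byte 1: 10 XOR 04 = 14
byte 2: 2d XOR c2 = ef
byte 3: 30 XOR f5 = c5
byte 4: 42 XOR 0f = 4d
byte 5: 4f XOR d4 = 9b
byte 6: f7 XOR 7d = 8a
byte 7: d9 XOR 7a = a3
byte 8: f5 XOR a8 = 5d
byte 9: f3 XOR ad = 5e
byte 10: 6b XOR 3e = 55
byte 11: 37 XOR cd = fa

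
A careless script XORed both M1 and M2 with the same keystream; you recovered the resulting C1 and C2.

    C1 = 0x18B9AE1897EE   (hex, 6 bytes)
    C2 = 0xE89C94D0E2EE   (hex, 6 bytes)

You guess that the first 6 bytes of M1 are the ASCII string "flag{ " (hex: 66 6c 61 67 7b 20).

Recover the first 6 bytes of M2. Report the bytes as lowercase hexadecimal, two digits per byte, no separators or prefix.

96495baf0e20

First, C1 ⊕ C2 = (M1 ⊕ K) ⊕ (M2 ⊕ K) = M1 ⊕ M2, so the key drops out. Then M2 = (M1 ⊕ M2) ⊕ M1 over the first 6 bytes.
byte 0: (18 ^ e8) ^ 66 = f0 ^ 66 = 96
byte 1: (b9 ^ 9c) ^ 6c = 25 ^ 6c = 49
byte 2: (ae ^ 94) ^ 61 = 3a ^ 61 = 5b
byte 3: (18 ^ d0) ^ 67 = c8 ^ 67 = af
byte 4: (97 ^ e2) ^ 7b = 75 ^ 7b = 0e
byte 5: (ee ^ ee) ^ 20 = 00 ^ 20 = 20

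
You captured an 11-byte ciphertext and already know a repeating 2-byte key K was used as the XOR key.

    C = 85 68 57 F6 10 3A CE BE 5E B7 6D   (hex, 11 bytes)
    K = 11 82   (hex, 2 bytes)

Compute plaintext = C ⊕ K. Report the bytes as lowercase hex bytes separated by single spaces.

94 ea 46 74 01 b8 df 3c 4f 35 7c

The 2-byte key repeats, so the effective keystream is 11 82 11 82 11 82 11 82 11 82 11.
byte 0: 85 xor 11 = 94
byte 1: 68 xor 82 = ea
byte 2: 57 xor 11 = 46
byte 3: f6 xor 82 = 74
byte 4: 10 xor 11 = 01
byte 5: 3a xor 82 = b8
byte 6: ce xor 11 = df
byte 7: be xor 82 = 3c
byte 8: 5e xor 11 = 4f
byte 9: b7 xor 82 = 35
byte 10: 6d xor 11 = 7c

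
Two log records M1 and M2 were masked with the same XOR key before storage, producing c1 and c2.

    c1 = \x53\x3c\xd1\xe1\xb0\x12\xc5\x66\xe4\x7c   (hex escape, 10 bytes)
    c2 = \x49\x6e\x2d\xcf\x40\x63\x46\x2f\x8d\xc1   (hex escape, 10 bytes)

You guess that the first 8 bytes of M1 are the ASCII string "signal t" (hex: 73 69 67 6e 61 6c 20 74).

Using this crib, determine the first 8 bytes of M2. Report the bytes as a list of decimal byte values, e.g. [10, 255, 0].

First, c1 ⊕ c2 = (M1 ⊕ K) ⊕ (M2 ⊕ K) = M1 ⊕ M2, so the key drops out. Then M2 = (M1 ⊕ M2) ⊕ M1 over the first 8 bytes.
byte 0: (53 ^ 49) ^ 73 = 1a ^ 73 = 69
byte 1: (3c ^ 6e) ^ 69 = 52 ^ 69 = 3b
byte 2: (d1 ^ 2d) ^ 67 = fc ^ 67 = 9b
byte 3: (e1 ^ cf) ^ 6e = 2e ^ 6e = 40
byte 4: (b0 ^ 40) ^ 61 = f0 ^ 61 = 91
byte 5: (12 ^ 63) ^ 6c = 71 ^ 6c = 1d
byte 6: (c5 ^ 46) ^ 20 = 83 ^ 20 = a3
byte 7: (66 ^ 2f) ^ 74 = 49 ^ 74 = 3d

[105, 59, 155, 64, 145, 29, 163, 61]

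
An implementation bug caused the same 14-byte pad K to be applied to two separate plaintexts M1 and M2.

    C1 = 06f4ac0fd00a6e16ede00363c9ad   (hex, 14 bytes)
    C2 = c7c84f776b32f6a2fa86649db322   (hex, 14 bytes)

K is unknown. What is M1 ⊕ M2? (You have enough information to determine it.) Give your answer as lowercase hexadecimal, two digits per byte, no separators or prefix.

c13ce378bb3898b4176667fe7a8f

C1 ⊕ C2 = (M1 ⊕ K) ⊕ (M2 ⊕ K) = M1 ⊕ M2 — the shared key cancels under XOR.
byte 0:   6 ^ 199 = 193
byte 1: 244 ^ 200 =  60
byte 2: 172 ^  79 = 227
byte 3:  15 ^ 119 = 120
byte 4: 208 ^ 107 = 187
byte 5:  10 ^  50 =  56
byte 6: 110 ^ 246 = 152
byte 7:  22 ^ 162 = 180
byte 8: 237 ^ 250 =  23
byte 9: 224 ^ 134 = 102
byte 10:   3 ^ 100 = 103
byte 11:  99 ^ 157 = 254
byte 12: 201 ^ 179 = 122
byte 13: 173 ^  34 = 143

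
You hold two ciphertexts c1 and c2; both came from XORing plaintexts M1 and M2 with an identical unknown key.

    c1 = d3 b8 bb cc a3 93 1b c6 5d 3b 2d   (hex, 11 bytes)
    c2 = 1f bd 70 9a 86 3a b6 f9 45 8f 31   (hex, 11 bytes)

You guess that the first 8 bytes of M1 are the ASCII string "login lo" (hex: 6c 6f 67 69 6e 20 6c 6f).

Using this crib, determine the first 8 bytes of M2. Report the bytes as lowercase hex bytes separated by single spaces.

First, c1 ⊕ c2 = (M1 ⊕ K) ⊕ (M2 ⊕ K) = M1 ⊕ M2, so the key drops out. Then M2 = (M1 ⊕ M2) ⊕ M1 over the first 8 bytes.
byte 0: (d3 xor 1f) xor 6c = cc xor 6c = a0
byte 1: (b8 xor bd) xor 6f = 05 xor 6f = 6a
byte 2: (bb xor 70) xor 67 = cb xor 67 = ac
byte 3: (cc xor 9a) xor 69 = 56 xor 69 = 3f
byte 4: (a3 xor 86) xor 6e = 25 xor 6e = 4b
byte 5: (93 xor 3a) xor 20 = a9 xor 20 = 89
byte 6: (1b xor b6) xor 6c = ad xor 6c = c1
byte 7: (c6 xor f9) xor 6f = 3f xor 6f = 50

a0 6a ac 3f 4b 89 c1 50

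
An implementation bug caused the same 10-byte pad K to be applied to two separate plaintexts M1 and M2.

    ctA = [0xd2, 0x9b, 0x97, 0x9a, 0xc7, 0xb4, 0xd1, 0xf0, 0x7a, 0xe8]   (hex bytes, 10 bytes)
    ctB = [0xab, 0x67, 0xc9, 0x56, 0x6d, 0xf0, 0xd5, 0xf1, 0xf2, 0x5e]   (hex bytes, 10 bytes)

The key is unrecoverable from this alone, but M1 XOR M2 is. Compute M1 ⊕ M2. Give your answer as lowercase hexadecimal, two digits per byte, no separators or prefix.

ctA ⊕ ctB = (M1 ⊕ K) ⊕ (M2 ⊕ K) = M1 ⊕ M2 — the shared key cancels under XOR.
byte 0: 11010010 ⊕ 10101011 = 01111001
byte 1: 10011011 ⊕ 01100111 = 11111100
byte 2: 10010111 ⊕ 11001001 = 01011110
byte 3: 10011010 ⊕ 01010110 = 11001100
byte 4: 11000111 ⊕ 01101101 = 10101010
byte 5: 10110100 ⊕ 11110000 = 01000100
byte 6: 11010001 ⊕ 11010101 = 00000100
byte 7: 11110000 ⊕ 11110001 = 00000001
byte 8: 01111010 ⊕ 11110010 = 10001000
byte 9: 11101000 ⊕ 01011110 = 10110110

79fc5eccaa44040188b6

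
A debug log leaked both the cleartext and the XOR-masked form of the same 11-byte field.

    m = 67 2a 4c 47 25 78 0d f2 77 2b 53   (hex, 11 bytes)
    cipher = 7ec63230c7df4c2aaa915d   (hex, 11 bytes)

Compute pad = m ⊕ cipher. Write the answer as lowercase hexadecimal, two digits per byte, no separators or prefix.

Since cipher = m ⊕ pad, XORing both sides with m gives pad = m ⊕ cipher.
67 ^ 7e = 19
2a ^ c6 = ec
4c ^ 32 = 7e
47 ^ 30 = 77
25 ^ c7 = e2
78 ^ df = a7
0d ^ 4c = 41
f2 ^ 2a = d8
77 ^ aa = dd
2b ^ 91 = ba
53 ^ 5d = 0e

19ec7e77e2a741d8ddba0e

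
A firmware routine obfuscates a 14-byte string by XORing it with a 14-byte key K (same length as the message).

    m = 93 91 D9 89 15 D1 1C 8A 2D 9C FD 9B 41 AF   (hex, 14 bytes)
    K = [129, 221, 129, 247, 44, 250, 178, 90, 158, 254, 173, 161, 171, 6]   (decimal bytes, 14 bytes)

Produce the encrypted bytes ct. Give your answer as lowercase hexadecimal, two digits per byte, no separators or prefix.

XOR is its own inverse, so applying the key byte-wise gives the result directly.
93 xor 81 = 12
91 xor dd = 4c
d9 xor 81 = 58
89 xor f7 = 7e
15 xor 2c = 39
d1 xor fa = 2b
1c xor b2 = ae
8a xor 5a = d0
2d xor 9e = b3
9c xor fe = 62
fd xor ad = 50
9b xor a1 = 3a
41 xor ab = ea
af xor 06 = a9

124c587e392baed0b362503aeaa9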